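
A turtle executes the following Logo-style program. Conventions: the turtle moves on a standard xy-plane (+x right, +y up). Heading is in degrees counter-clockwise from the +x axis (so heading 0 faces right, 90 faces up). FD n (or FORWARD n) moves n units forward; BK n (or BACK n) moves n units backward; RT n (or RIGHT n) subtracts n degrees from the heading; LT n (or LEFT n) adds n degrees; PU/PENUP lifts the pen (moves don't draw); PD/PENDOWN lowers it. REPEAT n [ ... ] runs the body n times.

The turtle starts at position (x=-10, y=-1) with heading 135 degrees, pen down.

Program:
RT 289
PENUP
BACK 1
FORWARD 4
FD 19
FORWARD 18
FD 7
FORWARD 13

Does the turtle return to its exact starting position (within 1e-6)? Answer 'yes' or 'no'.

Answer: no

Derivation:
Executing turtle program step by step:
Start: pos=(-10,-1), heading=135, pen down
RT 289: heading 135 -> 206
PU: pen up
BK 1: (-10,-1) -> (-9.101,-0.562) [heading=206, move]
FD 4: (-9.101,-0.562) -> (-12.696,-2.315) [heading=206, move]
FD 19: (-12.696,-2.315) -> (-29.773,-10.644) [heading=206, move]
FD 18: (-29.773,-10.644) -> (-45.952,-18.535) [heading=206, move]
FD 7: (-45.952,-18.535) -> (-52.243,-21.603) [heading=206, move]
FD 13: (-52.243,-21.603) -> (-63.928,-27.302) [heading=206, move]
Final: pos=(-63.928,-27.302), heading=206, 0 segment(s) drawn

Start position: (-10, -1)
Final position: (-63.928, -27.302)
Distance = 60; >= 1e-6 -> NOT closed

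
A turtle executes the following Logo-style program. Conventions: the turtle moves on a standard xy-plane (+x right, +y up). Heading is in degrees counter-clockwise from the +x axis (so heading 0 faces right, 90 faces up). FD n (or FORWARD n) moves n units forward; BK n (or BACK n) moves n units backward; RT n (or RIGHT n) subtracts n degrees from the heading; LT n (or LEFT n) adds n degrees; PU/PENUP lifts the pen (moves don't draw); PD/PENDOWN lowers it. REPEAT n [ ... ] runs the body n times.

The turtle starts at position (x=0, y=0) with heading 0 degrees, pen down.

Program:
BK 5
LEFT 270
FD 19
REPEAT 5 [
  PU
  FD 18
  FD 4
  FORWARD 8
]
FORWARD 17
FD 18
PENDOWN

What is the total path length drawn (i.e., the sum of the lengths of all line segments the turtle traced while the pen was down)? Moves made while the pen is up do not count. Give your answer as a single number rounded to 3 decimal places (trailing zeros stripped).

Answer: 24

Derivation:
Executing turtle program step by step:
Start: pos=(0,0), heading=0, pen down
BK 5: (0,0) -> (-5,0) [heading=0, draw]
LT 270: heading 0 -> 270
FD 19: (-5,0) -> (-5,-19) [heading=270, draw]
REPEAT 5 [
  -- iteration 1/5 --
  PU: pen up
  FD 18: (-5,-19) -> (-5,-37) [heading=270, move]
  FD 4: (-5,-37) -> (-5,-41) [heading=270, move]
  FD 8: (-5,-41) -> (-5,-49) [heading=270, move]
  -- iteration 2/5 --
  PU: pen up
  FD 18: (-5,-49) -> (-5,-67) [heading=270, move]
  FD 4: (-5,-67) -> (-5,-71) [heading=270, move]
  FD 8: (-5,-71) -> (-5,-79) [heading=270, move]
  -- iteration 3/5 --
  PU: pen up
  FD 18: (-5,-79) -> (-5,-97) [heading=270, move]
  FD 4: (-5,-97) -> (-5,-101) [heading=270, move]
  FD 8: (-5,-101) -> (-5,-109) [heading=270, move]
  -- iteration 4/5 --
  PU: pen up
  FD 18: (-5,-109) -> (-5,-127) [heading=270, move]
  FD 4: (-5,-127) -> (-5,-131) [heading=270, move]
  FD 8: (-5,-131) -> (-5,-139) [heading=270, move]
  -- iteration 5/5 --
  PU: pen up
  FD 18: (-5,-139) -> (-5,-157) [heading=270, move]
  FD 4: (-5,-157) -> (-5,-161) [heading=270, move]
  FD 8: (-5,-161) -> (-5,-169) [heading=270, move]
]
FD 17: (-5,-169) -> (-5,-186) [heading=270, move]
FD 18: (-5,-186) -> (-5,-204) [heading=270, move]
PD: pen down
Final: pos=(-5,-204), heading=270, 2 segment(s) drawn

Segment lengths:
  seg 1: (0,0) -> (-5,0), length = 5
  seg 2: (-5,0) -> (-5,-19), length = 19
Total = 24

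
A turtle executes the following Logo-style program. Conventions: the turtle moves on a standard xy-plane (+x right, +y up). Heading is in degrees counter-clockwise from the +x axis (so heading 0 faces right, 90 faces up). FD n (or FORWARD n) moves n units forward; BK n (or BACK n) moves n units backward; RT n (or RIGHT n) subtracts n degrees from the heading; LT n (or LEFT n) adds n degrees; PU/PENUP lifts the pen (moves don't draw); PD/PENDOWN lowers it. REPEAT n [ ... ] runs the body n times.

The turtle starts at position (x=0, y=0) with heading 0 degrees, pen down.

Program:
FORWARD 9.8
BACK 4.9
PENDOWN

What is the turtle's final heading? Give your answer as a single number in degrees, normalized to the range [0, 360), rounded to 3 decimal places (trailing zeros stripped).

Executing turtle program step by step:
Start: pos=(0,0), heading=0, pen down
FD 9.8: (0,0) -> (9.8,0) [heading=0, draw]
BK 4.9: (9.8,0) -> (4.9,0) [heading=0, draw]
PD: pen down
Final: pos=(4.9,0), heading=0, 2 segment(s) drawn

Answer: 0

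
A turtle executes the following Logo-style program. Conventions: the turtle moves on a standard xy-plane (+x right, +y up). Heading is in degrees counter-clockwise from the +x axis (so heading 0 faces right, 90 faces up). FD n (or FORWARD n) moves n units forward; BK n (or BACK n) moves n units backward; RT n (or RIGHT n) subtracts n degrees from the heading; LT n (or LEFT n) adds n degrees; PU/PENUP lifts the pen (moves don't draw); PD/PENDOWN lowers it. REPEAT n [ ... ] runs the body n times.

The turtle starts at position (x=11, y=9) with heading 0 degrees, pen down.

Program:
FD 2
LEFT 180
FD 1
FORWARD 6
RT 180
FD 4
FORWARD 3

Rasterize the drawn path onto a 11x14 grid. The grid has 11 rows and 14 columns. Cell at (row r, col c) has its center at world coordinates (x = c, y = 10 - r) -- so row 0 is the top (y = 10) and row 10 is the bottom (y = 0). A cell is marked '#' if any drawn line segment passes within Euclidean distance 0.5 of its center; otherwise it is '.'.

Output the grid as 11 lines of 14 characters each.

Segment 0: (11,9) -> (13,9)
Segment 1: (13,9) -> (12,9)
Segment 2: (12,9) -> (6,9)
Segment 3: (6,9) -> (10,9)
Segment 4: (10,9) -> (13,9)

Answer: ..............
......########
..............
..............
..............
..............
..............
..............
..............
..............
..............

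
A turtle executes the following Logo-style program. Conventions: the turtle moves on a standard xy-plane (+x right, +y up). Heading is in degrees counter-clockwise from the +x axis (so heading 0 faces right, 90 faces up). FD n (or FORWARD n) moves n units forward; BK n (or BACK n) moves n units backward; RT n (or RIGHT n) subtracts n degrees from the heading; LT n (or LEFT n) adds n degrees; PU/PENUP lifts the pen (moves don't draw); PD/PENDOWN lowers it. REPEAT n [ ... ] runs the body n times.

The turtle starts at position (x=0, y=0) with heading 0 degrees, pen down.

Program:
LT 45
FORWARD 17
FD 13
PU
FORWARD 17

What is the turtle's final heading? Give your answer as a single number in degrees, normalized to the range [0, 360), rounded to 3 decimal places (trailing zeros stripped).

Executing turtle program step by step:
Start: pos=(0,0), heading=0, pen down
LT 45: heading 0 -> 45
FD 17: (0,0) -> (12.021,12.021) [heading=45, draw]
FD 13: (12.021,12.021) -> (21.213,21.213) [heading=45, draw]
PU: pen up
FD 17: (21.213,21.213) -> (33.234,33.234) [heading=45, move]
Final: pos=(33.234,33.234), heading=45, 2 segment(s) drawn

Answer: 45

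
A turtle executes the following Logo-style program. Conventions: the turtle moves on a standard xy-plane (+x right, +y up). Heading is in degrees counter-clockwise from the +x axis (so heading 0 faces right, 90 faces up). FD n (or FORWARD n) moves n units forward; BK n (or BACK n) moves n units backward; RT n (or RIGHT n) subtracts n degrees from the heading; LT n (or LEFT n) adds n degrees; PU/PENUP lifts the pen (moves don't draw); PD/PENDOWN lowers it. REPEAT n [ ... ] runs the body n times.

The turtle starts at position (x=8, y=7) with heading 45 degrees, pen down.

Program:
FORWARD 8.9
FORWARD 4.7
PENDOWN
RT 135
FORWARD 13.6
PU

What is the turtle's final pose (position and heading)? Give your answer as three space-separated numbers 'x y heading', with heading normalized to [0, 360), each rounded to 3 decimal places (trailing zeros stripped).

Answer: 17.617 3.017 270

Derivation:
Executing turtle program step by step:
Start: pos=(8,7), heading=45, pen down
FD 8.9: (8,7) -> (14.293,13.293) [heading=45, draw]
FD 4.7: (14.293,13.293) -> (17.617,16.617) [heading=45, draw]
PD: pen down
RT 135: heading 45 -> 270
FD 13.6: (17.617,16.617) -> (17.617,3.017) [heading=270, draw]
PU: pen up
Final: pos=(17.617,3.017), heading=270, 3 segment(s) drawn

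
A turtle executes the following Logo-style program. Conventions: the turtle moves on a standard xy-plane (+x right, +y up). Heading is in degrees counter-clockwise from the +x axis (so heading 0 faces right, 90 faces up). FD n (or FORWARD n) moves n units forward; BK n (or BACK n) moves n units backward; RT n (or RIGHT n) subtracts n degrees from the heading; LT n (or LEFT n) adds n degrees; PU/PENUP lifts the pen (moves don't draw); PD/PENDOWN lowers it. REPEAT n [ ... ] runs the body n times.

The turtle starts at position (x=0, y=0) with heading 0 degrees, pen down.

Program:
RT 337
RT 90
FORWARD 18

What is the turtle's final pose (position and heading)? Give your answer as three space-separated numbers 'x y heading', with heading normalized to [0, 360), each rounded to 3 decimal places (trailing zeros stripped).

Answer: 7.033 -16.569 293

Derivation:
Executing turtle program step by step:
Start: pos=(0,0), heading=0, pen down
RT 337: heading 0 -> 23
RT 90: heading 23 -> 293
FD 18: (0,0) -> (7.033,-16.569) [heading=293, draw]
Final: pos=(7.033,-16.569), heading=293, 1 segment(s) drawn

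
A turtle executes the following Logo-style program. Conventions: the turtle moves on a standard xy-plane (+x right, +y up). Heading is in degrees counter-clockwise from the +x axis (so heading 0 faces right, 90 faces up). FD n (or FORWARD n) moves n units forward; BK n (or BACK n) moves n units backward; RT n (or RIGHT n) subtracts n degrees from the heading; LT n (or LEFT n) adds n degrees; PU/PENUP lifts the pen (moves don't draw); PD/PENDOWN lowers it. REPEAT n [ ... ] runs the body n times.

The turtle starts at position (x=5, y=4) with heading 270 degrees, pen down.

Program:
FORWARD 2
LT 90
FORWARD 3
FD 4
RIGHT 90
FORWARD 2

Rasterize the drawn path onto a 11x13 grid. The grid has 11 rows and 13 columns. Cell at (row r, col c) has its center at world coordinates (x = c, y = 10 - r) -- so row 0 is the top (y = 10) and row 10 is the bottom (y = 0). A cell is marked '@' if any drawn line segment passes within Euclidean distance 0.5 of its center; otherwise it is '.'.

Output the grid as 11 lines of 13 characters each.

Segment 0: (5,4) -> (5,2)
Segment 1: (5,2) -> (8,2)
Segment 2: (8,2) -> (12,2)
Segment 3: (12,2) -> (12,-0)

Answer: .............
.............
.............
.............
.............
.............
.....@.......
.....@.......
.....@@@@@@@@
............@
............@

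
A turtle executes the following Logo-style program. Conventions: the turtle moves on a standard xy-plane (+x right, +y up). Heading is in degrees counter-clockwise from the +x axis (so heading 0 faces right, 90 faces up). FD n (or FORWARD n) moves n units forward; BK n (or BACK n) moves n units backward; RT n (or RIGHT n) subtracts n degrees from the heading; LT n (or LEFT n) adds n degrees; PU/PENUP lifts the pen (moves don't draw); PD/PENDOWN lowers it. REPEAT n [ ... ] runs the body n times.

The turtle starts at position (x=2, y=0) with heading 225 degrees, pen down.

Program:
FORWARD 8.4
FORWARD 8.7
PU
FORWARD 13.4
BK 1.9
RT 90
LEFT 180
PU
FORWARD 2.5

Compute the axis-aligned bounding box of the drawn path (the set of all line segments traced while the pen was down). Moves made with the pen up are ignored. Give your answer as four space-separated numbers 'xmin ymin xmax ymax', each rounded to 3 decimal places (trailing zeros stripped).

Executing turtle program step by step:
Start: pos=(2,0), heading=225, pen down
FD 8.4: (2,0) -> (-3.94,-5.94) [heading=225, draw]
FD 8.7: (-3.94,-5.94) -> (-10.092,-12.092) [heading=225, draw]
PU: pen up
FD 13.4: (-10.092,-12.092) -> (-19.567,-21.567) [heading=225, move]
BK 1.9: (-19.567,-21.567) -> (-18.223,-20.223) [heading=225, move]
RT 90: heading 225 -> 135
LT 180: heading 135 -> 315
PU: pen up
FD 2.5: (-18.223,-20.223) -> (-16.455,-21.991) [heading=315, move]
Final: pos=(-16.455,-21.991), heading=315, 2 segment(s) drawn

Segment endpoints: x in {-10.092, -3.94, 2}, y in {-12.092, -5.94, 0}
xmin=-10.092, ymin=-12.092, xmax=2, ymax=0

Answer: -10.092 -12.092 2 0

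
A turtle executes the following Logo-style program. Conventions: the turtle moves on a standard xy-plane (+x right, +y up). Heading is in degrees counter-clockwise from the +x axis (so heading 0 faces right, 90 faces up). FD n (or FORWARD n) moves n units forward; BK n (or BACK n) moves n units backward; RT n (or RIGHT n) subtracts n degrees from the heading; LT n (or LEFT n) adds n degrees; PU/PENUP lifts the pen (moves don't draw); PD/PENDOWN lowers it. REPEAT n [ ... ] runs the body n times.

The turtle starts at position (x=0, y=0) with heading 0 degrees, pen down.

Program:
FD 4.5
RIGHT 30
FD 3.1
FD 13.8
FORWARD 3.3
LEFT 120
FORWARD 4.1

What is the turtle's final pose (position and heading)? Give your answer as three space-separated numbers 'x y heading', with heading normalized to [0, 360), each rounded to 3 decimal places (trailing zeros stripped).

Answer: 21.994 -6 90

Derivation:
Executing turtle program step by step:
Start: pos=(0,0), heading=0, pen down
FD 4.5: (0,0) -> (4.5,0) [heading=0, draw]
RT 30: heading 0 -> 330
FD 3.1: (4.5,0) -> (7.185,-1.55) [heading=330, draw]
FD 13.8: (7.185,-1.55) -> (19.136,-8.45) [heading=330, draw]
FD 3.3: (19.136,-8.45) -> (21.994,-10.1) [heading=330, draw]
LT 120: heading 330 -> 90
FD 4.1: (21.994,-10.1) -> (21.994,-6) [heading=90, draw]
Final: pos=(21.994,-6), heading=90, 5 segment(s) drawn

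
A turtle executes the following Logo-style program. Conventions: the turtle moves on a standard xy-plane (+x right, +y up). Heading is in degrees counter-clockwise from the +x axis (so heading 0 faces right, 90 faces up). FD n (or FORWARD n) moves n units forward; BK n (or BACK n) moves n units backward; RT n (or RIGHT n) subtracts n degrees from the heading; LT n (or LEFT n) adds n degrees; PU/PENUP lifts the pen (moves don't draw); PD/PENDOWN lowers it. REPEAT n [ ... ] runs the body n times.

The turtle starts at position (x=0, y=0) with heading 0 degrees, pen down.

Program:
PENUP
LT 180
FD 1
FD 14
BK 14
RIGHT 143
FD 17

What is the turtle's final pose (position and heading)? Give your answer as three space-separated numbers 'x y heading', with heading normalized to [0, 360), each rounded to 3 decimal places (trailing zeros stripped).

Executing turtle program step by step:
Start: pos=(0,0), heading=0, pen down
PU: pen up
LT 180: heading 0 -> 180
FD 1: (0,0) -> (-1,0) [heading=180, move]
FD 14: (-1,0) -> (-15,0) [heading=180, move]
BK 14: (-15,0) -> (-1,0) [heading=180, move]
RT 143: heading 180 -> 37
FD 17: (-1,0) -> (12.577,10.231) [heading=37, move]
Final: pos=(12.577,10.231), heading=37, 0 segment(s) drawn

Answer: 12.577 10.231 37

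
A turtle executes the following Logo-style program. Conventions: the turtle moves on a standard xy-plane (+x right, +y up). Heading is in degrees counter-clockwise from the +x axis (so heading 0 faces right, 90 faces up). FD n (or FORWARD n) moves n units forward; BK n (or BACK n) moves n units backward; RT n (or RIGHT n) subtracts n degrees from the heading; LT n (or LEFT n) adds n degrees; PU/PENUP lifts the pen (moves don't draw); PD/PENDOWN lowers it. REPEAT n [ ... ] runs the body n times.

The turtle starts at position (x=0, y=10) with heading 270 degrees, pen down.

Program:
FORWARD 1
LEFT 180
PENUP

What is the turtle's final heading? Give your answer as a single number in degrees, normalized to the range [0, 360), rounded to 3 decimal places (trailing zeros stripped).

Executing turtle program step by step:
Start: pos=(0,10), heading=270, pen down
FD 1: (0,10) -> (0,9) [heading=270, draw]
LT 180: heading 270 -> 90
PU: pen up
Final: pos=(0,9), heading=90, 1 segment(s) drawn

Answer: 90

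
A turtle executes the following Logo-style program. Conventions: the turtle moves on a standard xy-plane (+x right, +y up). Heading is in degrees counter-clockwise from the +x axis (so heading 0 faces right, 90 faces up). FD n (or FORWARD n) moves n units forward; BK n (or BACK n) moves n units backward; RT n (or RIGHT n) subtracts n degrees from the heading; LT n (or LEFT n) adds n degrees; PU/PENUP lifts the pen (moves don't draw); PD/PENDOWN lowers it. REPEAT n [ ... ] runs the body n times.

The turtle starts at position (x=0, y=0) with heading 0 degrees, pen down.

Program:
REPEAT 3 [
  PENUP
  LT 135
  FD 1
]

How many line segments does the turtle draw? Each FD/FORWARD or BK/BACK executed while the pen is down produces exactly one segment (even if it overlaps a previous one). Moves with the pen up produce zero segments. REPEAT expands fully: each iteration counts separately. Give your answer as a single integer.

Executing turtle program step by step:
Start: pos=(0,0), heading=0, pen down
REPEAT 3 [
  -- iteration 1/3 --
  PU: pen up
  LT 135: heading 0 -> 135
  FD 1: (0,0) -> (-0.707,0.707) [heading=135, move]
  -- iteration 2/3 --
  PU: pen up
  LT 135: heading 135 -> 270
  FD 1: (-0.707,0.707) -> (-0.707,-0.293) [heading=270, move]
  -- iteration 3/3 --
  PU: pen up
  LT 135: heading 270 -> 45
  FD 1: (-0.707,-0.293) -> (0,0.414) [heading=45, move]
]
Final: pos=(0,0.414), heading=45, 0 segment(s) drawn
Segments drawn: 0

Answer: 0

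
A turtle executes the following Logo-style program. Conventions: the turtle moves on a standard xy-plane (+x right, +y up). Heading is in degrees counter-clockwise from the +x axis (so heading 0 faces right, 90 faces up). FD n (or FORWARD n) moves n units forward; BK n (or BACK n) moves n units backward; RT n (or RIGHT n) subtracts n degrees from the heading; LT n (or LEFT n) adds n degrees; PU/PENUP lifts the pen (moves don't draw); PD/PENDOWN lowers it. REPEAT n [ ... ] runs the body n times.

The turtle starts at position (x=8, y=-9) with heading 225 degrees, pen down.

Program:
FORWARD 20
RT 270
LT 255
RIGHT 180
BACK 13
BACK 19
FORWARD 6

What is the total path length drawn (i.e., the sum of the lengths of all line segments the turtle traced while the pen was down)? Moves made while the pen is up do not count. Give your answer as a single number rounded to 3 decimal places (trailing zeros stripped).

Executing turtle program step by step:
Start: pos=(8,-9), heading=225, pen down
FD 20: (8,-9) -> (-6.142,-23.142) [heading=225, draw]
RT 270: heading 225 -> 315
LT 255: heading 315 -> 210
RT 180: heading 210 -> 30
BK 13: (-6.142,-23.142) -> (-17.4,-29.642) [heading=30, draw]
BK 19: (-17.4,-29.642) -> (-33.855,-39.142) [heading=30, draw]
FD 6: (-33.855,-39.142) -> (-28.659,-36.142) [heading=30, draw]
Final: pos=(-28.659,-36.142), heading=30, 4 segment(s) drawn

Segment lengths:
  seg 1: (8,-9) -> (-6.142,-23.142), length = 20
  seg 2: (-6.142,-23.142) -> (-17.4,-29.642), length = 13
  seg 3: (-17.4,-29.642) -> (-33.855,-39.142), length = 19
  seg 4: (-33.855,-39.142) -> (-28.659,-36.142), length = 6
Total = 58

Answer: 58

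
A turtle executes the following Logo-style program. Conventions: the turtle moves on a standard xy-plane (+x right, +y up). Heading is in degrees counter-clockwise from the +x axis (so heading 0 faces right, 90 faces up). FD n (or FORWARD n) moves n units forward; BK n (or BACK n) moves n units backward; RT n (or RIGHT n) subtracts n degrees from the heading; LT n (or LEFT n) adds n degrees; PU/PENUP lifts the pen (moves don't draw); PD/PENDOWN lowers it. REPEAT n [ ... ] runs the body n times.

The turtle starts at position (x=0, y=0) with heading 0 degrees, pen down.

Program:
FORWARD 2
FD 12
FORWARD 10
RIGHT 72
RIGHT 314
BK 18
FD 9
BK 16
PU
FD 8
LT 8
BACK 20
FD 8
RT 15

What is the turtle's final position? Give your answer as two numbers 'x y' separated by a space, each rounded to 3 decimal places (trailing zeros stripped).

Answer: -2.692 11.161

Derivation:
Executing turtle program step by step:
Start: pos=(0,0), heading=0, pen down
FD 2: (0,0) -> (2,0) [heading=0, draw]
FD 12: (2,0) -> (14,0) [heading=0, draw]
FD 10: (14,0) -> (24,0) [heading=0, draw]
RT 72: heading 0 -> 288
RT 314: heading 288 -> 334
BK 18: (24,0) -> (7.822,7.891) [heading=334, draw]
FD 9: (7.822,7.891) -> (15.911,3.945) [heading=334, draw]
BK 16: (15.911,3.945) -> (1.53,10.959) [heading=334, draw]
PU: pen up
FD 8: (1.53,10.959) -> (8.721,7.452) [heading=334, move]
LT 8: heading 334 -> 342
BK 20: (8.721,7.452) -> (-10.301,13.633) [heading=342, move]
FD 8: (-10.301,13.633) -> (-2.692,11.161) [heading=342, move]
RT 15: heading 342 -> 327
Final: pos=(-2.692,11.161), heading=327, 6 segment(s) drawn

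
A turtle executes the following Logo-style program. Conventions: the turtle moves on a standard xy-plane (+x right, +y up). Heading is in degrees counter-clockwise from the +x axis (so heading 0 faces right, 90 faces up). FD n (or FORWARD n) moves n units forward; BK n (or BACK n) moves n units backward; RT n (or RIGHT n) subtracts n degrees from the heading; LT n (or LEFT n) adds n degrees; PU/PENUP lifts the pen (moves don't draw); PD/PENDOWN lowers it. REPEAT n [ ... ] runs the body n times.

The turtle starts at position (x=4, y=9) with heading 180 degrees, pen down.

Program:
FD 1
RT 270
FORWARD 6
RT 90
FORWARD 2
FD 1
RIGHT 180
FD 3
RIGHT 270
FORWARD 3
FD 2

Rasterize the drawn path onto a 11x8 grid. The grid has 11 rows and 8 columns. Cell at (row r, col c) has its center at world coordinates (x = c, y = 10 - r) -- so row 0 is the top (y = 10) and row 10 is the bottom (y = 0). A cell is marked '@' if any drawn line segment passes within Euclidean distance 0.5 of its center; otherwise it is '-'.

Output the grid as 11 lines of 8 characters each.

Answer: --------
---@@---
---@----
---@----
---@----
---@----
---@----
@@@@----
--------
--------
--------

Derivation:
Segment 0: (4,9) -> (3,9)
Segment 1: (3,9) -> (3,3)
Segment 2: (3,3) -> (1,3)
Segment 3: (1,3) -> (0,3)
Segment 4: (0,3) -> (3,3)
Segment 5: (3,3) -> (3,6)
Segment 6: (3,6) -> (3,8)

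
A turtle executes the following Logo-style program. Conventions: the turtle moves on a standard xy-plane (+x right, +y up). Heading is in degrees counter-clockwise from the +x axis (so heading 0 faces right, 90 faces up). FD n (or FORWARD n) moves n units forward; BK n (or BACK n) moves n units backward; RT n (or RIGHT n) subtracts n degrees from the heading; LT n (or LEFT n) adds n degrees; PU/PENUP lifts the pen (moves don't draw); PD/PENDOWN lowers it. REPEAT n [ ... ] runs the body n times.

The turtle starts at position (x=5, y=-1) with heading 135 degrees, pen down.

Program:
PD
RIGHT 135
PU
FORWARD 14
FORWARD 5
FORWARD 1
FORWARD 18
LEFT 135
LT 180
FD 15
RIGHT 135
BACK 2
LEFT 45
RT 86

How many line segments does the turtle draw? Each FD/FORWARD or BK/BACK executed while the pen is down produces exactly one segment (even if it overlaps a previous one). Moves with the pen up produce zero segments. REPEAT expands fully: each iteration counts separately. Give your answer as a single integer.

Executing turtle program step by step:
Start: pos=(5,-1), heading=135, pen down
PD: pen down
RT 135: heading 135 -> 0
PU: pen up
FD 14: (5,-1) -> (19,-1) [heading=0, move]
FD 5: (19,-1) -> (24,-1) [heading=0, move]
FD 1: (24,-1) -> (25,-1) [heading=0, move]
FD 18: (25,-1) -> (43,-1) [heading=0, move]
LT 135: heading 0 -> 135
LT 180: heading 135 -> 315
FD 15: (43,-1) -> (53.607,-11.607) [heading=315, move]
RT 135: heading 315 -> 180
BK 2: (53.607,-11.607) -> (55.607,-11.607) [heading=180, move]
LT 45: heading 180 -> 225
RT 86: heading 225 -> 139
Final: pos=(55.607,-11.607), heading=139, 0 segment(s) drawn
Segments drawn: 0

Answer: 0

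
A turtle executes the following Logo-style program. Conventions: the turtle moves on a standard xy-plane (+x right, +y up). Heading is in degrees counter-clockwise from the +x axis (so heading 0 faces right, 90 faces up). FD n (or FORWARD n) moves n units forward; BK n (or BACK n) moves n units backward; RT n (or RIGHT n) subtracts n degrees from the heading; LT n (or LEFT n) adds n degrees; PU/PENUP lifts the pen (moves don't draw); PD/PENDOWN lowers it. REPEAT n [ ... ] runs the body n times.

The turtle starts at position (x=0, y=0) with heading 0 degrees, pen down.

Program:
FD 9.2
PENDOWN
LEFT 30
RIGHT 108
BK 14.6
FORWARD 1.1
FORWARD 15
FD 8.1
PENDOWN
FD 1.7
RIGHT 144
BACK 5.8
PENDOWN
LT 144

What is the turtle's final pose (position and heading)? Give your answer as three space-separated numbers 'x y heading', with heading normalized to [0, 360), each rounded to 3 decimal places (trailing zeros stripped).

Answer: 15.86 -14.934 282

Derivation:
Executing turtle program step by step:
Start: pos=(0,0), heading=0, pen down
FD 9.2: (0,0) -> (9.2,0) [heading=0, draw]
PD: pen down
LT 30: heading 0 -> 30
RT 108: heading 30 -> 282
BK 14.6: (9.2,0) -> (6.164,14.281) [heading=282, draw]
FD 1.1: (6.164,14.281) -> (6.393,13.205) [heading=282, draw]
FD 15: (6.393,13.205) -> (9.512,-1.467) [heading=282, draw]
FD 8.1: (9.512,-1.467) -> (11.196,-9.39) [heading=282, draw]
PD: pen down
FD 1.7: (11.196,-9.39) -> (11.549,-11.053) [heading=282, draw]
RT 144: heading 282 -> 138
BK 5.8: (11.549,-11.053) -> (15.86,-14.934) [heading=138, draw]
PD: pen down
LT 144: heading 138 -> 282
Final: pos=(15.86,-14.934), heading=282, 7 segment(s) drawn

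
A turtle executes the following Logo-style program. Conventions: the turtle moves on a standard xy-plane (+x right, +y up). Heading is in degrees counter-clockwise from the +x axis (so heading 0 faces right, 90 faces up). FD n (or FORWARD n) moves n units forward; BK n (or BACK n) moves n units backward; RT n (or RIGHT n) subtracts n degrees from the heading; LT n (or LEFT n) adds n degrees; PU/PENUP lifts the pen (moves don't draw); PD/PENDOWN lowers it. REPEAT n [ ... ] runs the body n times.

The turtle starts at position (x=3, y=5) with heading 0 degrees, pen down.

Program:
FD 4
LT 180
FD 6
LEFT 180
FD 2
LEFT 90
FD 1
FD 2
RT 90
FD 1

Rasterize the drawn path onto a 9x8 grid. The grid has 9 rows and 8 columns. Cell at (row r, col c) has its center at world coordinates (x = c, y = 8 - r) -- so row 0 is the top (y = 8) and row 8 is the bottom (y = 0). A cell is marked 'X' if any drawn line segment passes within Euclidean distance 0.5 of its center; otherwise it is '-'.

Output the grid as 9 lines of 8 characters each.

Segment 0: (3,5) -> (7,5)
Segment 1: (7,5) -> (1,5)
Segment 2: (1,5) -> (3,5)
Segment 3: (3,5) -> (3,6)
Segment 4: (3,6) -> (3,8)
Segment 5: (3,8) -> (4,8)

Answer: ---XX---
---X----
---X----
-XXXXXXX
--------
--------
--------
--------
--------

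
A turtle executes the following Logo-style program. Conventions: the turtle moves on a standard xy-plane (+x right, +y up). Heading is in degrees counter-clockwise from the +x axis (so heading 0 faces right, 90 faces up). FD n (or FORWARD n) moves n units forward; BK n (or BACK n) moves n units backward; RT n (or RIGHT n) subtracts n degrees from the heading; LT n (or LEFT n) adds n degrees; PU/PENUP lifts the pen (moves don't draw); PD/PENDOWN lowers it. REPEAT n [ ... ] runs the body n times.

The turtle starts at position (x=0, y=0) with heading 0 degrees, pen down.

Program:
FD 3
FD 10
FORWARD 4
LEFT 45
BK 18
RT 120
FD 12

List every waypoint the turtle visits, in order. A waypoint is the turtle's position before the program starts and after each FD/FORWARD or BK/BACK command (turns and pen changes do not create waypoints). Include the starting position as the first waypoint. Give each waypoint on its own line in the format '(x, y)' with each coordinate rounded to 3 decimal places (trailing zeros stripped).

Executing turtle program step by step:
Start: pos=(0,0), heading=0, pen down
FD 3: (0,0) -> (3,0) [heading=0, draw]
FD 10: (3,0) -> (13,0) [heading=0, draw]
FD 4: (13,0) -> (17,0) [heading=0, draw]
LT 45: heading 0 -> 45
BK 18: (17,0) -> (4.272,-12.728) [heading=45, draw]
RT 120: heading 45 -> 285
FD 12: (4.272,-12.728) -> (7.378,-24.319) [heading=285, draw]
Final: pos=(7.378,-24.319), heading=285, 5 segment(s) drawn
Waypoints (6 total):
(0, 0)
(3, 0)
(13, 0)
(17, 0)
(4.272, -12.728)
(7.378, -24.319)

Answer: (0, 0)
(3, 0)
(13, 0)
(17, 0)
(4.272, -12.728)
(7.378, -24.319)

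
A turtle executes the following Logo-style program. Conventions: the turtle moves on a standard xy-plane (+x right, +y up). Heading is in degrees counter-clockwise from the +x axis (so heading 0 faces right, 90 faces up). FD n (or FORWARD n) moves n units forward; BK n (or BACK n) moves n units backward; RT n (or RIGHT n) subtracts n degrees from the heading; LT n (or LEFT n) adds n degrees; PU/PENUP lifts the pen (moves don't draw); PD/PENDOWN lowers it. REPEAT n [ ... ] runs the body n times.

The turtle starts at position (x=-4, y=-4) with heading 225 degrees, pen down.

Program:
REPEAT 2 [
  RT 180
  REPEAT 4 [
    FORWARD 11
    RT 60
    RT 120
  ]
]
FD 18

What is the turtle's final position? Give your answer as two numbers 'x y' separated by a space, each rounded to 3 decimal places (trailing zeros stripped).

Executing turtle program step by step:
Start: pos=(-4,-4), heading=225, pen down
REPEAT 2 [
  -- iteration 1/2 --
  RT 180: heading 225 -> 45
  REPEAT 4 [
    -- iteration 1/4 --
    FD 11: (-4,-4) -> (3.778,3.778) [heading=45, draw]
    RT 60: heading 45 -> 345
    RT 120: heading 345 -> 225
    -- iteration 2/4 --
    FD 11: (3.778,3.778) -> (-4,-4) [heading=225, draw]
    RT 60: heading 225 -> 165
    RT 120: heading 165 -> 45
    -- iteration 3/4 --
    FD 11: (-4,-4) -> (3.778,3.778) [heading=45, draw]
    RT 60: heading 45 -> 345
    RT 120: heading 345 -> 225
    -- iteration 4/4 --
    FD 11: (3.778,3.778) -> (-4,-4) [heading=225, draw]
    RT 60: heading 225 -> 165
    RT 120: heading 165 -> 45
  ]
  -- iteration 2/2 --
  RT 180: heading 45 -> 225
  REPEAT 4 [
    -- iteration 1/4 --
    FD 11: (-4,-4) -> (-11.778,-11.778) [heading=225, draw]
    RT 60: heading 225 -> 165
    RT 120: heading 165 -> 45
    -- iteration 2/4 --
    FD 11: (-11.778,-11.778) -> (-4,-4) [heading=45, draw]
    RT 60: heading 45 -> 345
    RT 120: heading 345 -> 225
    -- iteration 3/4 --
    FD 11: (-4,-4) -> (-11.778,-11.778) [heading=225, draw]
    RT 60: heading 225 -> 165
    RT 120: heading 165 -> 45
    -- iteration 4/4 --
    FD 11: (-11.778,-11.778) -> (-4,-4) [heading=45, draw]
    RT 60: heading 45 -> 345
    RT 120: heading 345 -> 225
  ]
]
FD 18: (-4,-4) -> (-16.728,-16.728) [heading=225, draw]
Final: pos=(-16.728,-16.728), heading=225, 9 segment(s) drawn

Answer: -16.728 -16.728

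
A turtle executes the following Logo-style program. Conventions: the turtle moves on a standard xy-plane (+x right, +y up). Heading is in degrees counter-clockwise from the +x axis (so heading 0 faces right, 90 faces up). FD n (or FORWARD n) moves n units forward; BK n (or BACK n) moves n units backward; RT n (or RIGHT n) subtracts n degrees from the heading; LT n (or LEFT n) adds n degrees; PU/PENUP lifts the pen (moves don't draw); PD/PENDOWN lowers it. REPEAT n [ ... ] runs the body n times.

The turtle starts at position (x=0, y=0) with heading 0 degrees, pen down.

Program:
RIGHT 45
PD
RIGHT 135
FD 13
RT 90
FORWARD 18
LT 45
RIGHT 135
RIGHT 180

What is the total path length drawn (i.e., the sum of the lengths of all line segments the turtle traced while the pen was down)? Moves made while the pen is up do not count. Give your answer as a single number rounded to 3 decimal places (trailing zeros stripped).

Executing turtle program step by step:
Start: pos=(0,0), heading=0, pen down
RT 45: heading 0 -> 315
PD: pen down
RT 135: heading 315 -> 180
FD 13: (0,0) -> (-13,0) [heading=180, draw]
RT 90: heading 180 -> 90
FD 18: (-13,0) -> (-13,18) [heading=90, draw]
LT 45: heading 90 -> 135
RT 135: heading 135 -> 0
RT 180: heading 0 -> 180
Final: pos=(-13,18), heading=180, 2 segment(s) drawn

Segment lengths:
  seg 1: (0,0) -> (-13,0), length = 13
  seg 2: (-13,0) -> (-13,18), length = 18
Total = 31

Answer: 31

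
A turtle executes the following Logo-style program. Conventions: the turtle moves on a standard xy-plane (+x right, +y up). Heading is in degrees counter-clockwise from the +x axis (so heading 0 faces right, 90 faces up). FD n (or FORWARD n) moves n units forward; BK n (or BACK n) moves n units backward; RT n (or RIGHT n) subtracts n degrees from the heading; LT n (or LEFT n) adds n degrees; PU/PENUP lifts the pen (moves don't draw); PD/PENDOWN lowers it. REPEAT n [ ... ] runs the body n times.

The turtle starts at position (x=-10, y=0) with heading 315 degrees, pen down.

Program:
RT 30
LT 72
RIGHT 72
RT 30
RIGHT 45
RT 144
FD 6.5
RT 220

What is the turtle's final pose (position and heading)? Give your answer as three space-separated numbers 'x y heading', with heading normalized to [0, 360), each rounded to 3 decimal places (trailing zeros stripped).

Answer: -7.356 5.938 206

Derivation:
Executing turtle program step by step:
Start: pos=(-10,0), heading=315, pen down
RT 30: heading 315 -> 285
LT 72: heading 285 -> 357
RT 72: heading 357 -> 285
RT 30: heading 285 -> 255
RT 45: heading 255 -> 210
RT 144: heading 210 -> 66
FD 6.5: (-10,0) -> (-7.356,5.938) [heading=66, draw]
RT 220: heading 66 -> 206
Final: pos=(-7.356,5.938), heading=206, 1 segment(s) drawn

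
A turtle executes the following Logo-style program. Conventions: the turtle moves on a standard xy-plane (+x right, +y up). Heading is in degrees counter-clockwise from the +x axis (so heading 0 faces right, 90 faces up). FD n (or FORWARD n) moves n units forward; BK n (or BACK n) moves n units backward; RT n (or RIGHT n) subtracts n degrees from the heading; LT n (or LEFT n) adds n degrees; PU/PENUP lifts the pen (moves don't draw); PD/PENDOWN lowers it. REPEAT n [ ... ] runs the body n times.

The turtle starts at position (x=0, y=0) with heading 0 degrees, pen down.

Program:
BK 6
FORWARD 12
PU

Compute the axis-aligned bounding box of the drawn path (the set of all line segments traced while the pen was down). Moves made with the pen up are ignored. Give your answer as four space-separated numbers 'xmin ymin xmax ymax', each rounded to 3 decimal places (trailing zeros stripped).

Answer: -6 0 6 0

Derivation:
Executing turtle program step by step:
Start: pos=(0,0), heading=0, pen down
BK 6: (0,0) -> (-6,0) [heading=0, draw]
FD 12: (-6,0) -> (6,0) [heading=0, draw]
PU: pen up
Final: pos=(6,0), heading=0, 2 segment(s) drawn

Segment endpoints: x in {-6, 0, 6}, y in {0}
xmin=-6, ymin=0, xmax=6, ymax=0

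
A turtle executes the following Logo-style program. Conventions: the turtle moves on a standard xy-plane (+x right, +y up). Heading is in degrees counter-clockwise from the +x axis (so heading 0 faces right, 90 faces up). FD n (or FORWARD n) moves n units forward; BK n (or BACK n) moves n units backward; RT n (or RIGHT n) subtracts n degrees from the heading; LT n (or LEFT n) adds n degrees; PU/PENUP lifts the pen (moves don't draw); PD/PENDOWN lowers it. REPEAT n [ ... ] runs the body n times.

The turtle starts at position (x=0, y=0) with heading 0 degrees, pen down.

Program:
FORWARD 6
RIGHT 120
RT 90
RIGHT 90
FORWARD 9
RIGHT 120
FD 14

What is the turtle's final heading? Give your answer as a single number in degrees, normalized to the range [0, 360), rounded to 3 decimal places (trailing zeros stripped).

Executing turtle program step by step:
Start: pos=(0,0), heading=0, pen down
FD 6: (0,0) -> (6,0) [heading=0, draw]
RT 120: heading 0 -> 240
RT 90: heading 240 -> 150
RT 90: heading 150 -> 60
FD 9: (6,0) -> (10.5,7.794) [heading=60, draw]
RT 120: heading 60 -> 300
FD 14: (10.5,7.794) -> (17.5,-4.33) [heading=300, draw]
Final: pos=(17.5,-4.33), heading=300, 3 segment(s) drawn

Answer: 300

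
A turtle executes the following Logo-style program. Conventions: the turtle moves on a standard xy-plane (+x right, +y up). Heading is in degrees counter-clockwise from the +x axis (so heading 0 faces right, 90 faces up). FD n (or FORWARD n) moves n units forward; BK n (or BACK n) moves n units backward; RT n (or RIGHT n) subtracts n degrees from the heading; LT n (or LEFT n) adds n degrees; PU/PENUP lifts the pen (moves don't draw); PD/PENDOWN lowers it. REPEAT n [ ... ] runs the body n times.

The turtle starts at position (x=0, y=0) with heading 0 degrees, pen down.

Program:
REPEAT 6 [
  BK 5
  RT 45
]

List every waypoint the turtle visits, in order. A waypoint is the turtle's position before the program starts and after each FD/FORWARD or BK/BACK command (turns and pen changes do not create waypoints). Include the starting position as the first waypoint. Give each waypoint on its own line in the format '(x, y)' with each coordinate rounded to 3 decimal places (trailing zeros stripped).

Executing turtle program step by step:
Start: pos=(0,0), heading=0, pen down
REPEAT 6 [
  -- iteration 1/6 --
  BK 5: (0,0) -> (-5,0) [heading=0, draw]
  RT 45: heading 0 -> 315
  -- iteration 2/6 --
  BK 5: (-5,0) -> (-8.536,3.536) [heading=315, draw]
  RT 45: heading 315 -> 270
  -- iteration 3/6 --
  BK 5: (-8.536,3.536) -> (-8.536,8.536) [heading=270, draw]
  RT 45: heading 270 -> 225
  -- iteration 4/6 --
  BK 5: (-8.536,8.536) -> (-5,12.071) [heading=225, draw]
  RT 45: heading 225 -> 180
  -- iteration 5/6 --
  BK 5: (-5,12.071) -> (0,12.071) [heading=180, draw]
  RT 45: heading 180 -> 135
  -- iteration 6/6 --
  BK 5: (0,12.071) -> (3.536,8.536) [heading=135, draw]
  RT 45: heading 135 -> 90
]
Final: pos=(3.536,8.536), heading=90, 6 segment(s) drawn
Waypoints (7 total):
(0, 0)
(-5, 0)
(-8.536, 3.536)
(-8.536, 8.536)
(-5, 12.071)
(0, 12.071)
(3.536, 8.536)

Answer: (0, 0)
(-5, 0)
(-8.536, 3.536)
(-8.536, 8.536)
(-5, 12.071)
(0, 12.071)
(3.536, 8.536)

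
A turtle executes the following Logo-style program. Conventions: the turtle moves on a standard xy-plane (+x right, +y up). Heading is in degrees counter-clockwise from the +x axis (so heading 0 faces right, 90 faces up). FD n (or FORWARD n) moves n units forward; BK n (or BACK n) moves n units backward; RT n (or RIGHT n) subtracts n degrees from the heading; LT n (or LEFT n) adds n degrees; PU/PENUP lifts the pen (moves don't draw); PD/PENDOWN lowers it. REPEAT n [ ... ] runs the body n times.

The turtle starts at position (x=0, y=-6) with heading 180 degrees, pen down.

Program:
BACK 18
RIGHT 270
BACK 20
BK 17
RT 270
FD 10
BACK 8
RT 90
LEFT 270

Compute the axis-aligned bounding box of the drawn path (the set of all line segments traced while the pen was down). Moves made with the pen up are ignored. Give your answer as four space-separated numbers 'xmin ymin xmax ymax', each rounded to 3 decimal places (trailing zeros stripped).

Answer: 0 -6 28 31

Derivation:
Executing turtle program step by step:
Start: pos=(0,-6), heading=180, pen down
BK 18: (0,-6) -> (18,-6) [heading=180, draw]
RT 270: heading 180 -> 270
BK 20: (18,-6) -> (18,14) [heading=270, draw]
BK 17: (18,14) -> (18,31) [heading=270, draw]
RT 270: heading 270 -> 0
FD 10: (18,31) -> (28,31) [heading=0, draw]
BK 8: (28,31) -> (20,31) [heading=0, draw]
RT 90: heading 0 -> 270
LT 270: heading 270 -> 180
Final: pos=(20,31), heading=180, 5 segment(s) drawn

Segment endpoints: x in {0, 18, 20, 28}, y in {-6, -6, 14, 31, 31}
xmin=0, ymin=-6, xmax=28, ymax=31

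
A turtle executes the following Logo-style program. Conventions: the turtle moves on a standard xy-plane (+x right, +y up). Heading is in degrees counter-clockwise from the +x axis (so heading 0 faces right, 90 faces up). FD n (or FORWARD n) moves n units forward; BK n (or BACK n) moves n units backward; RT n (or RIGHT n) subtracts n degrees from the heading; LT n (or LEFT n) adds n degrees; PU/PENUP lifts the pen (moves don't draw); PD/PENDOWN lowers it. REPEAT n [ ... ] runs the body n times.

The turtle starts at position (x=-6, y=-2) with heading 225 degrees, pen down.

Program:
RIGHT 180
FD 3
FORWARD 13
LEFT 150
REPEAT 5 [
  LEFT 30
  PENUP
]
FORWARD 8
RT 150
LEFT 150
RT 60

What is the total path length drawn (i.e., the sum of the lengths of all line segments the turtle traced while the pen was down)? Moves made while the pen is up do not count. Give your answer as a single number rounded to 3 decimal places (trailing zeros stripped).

Executing turtle program step by step:
Start: pos=(-6,-2), heading=225, pen down
RT 180: heading 225 -> 45
FD 3: (-6,-2) -> (-3.879,0.121) [heading=45, draw]
FD 13: (-3.879,0.121) -> (5.314,9.314) [heading=45, draw]
LT 150: heading 45 -> 195
REPEAT 5 [
  -- iteration 1/5 --
  LT 30: heading 195 -> 225
  PU: pen up
  -- iteration 2/5 --
  LT 30: heading 225 -> 255
  PU: pen up
  -- iteration 3/5 --
  LT 30: heading 255 -> 285
  PU: pen up
  -- iteration 4/5 --
  LT 30: heading 285 -> 315
  PU: pen up
  -- iteration 5/5 --
  LT 30: heading 315 -> 345
  PU: pen up
]
FD 8: (5.314,9.314) -> (13.041,7.243) [heading=345, move]
RT 150: heading 345 -> 195
LT 150: heading 195 -> 345
RT 60: heading 345 -> 285
Final: pos=(13.041,7.243), heading=285, 2 segment(s) drawn

Segment lengths:
  seg 1: (-6,-2) -> (-3.879,0.121), length = 3
  seg 2: (-3.879,0.121) -> (5.314,9.314), length = 13
Total = 16

Answer: 16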